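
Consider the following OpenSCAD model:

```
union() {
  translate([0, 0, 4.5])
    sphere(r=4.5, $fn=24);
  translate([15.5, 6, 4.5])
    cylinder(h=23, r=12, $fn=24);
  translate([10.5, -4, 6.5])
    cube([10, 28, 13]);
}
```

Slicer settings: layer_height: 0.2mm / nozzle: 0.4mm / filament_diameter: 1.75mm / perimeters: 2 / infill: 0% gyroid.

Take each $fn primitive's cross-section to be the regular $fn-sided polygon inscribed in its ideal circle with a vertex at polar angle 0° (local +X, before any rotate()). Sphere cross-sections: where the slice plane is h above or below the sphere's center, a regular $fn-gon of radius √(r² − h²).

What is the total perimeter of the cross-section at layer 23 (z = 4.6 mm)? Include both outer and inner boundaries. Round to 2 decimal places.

103.37 mm

At z = 4.6 mm: the sphere: section is a regular 24-gon, circumradius = √(r²−h²) = √(4.5²−0.1²) = 4.499 (perimeter = 2·24·4.499·sin(180°/24) = 28.19 mm); the cylinder at (15.5, 6): section is a regular 24-gon, circumradius r=12 (perimeter = 2·24·12.000·sin(180°/24) = 75.18 mm); the cube at (10.5, -4) does not reach this height (z outside [6.5, 19.5]); Combining (union): the 2 present regions are separate (no shared area or edge), so areas and boundary lengths simply add and each stays a separate island — boundary = 103.37 mm. Overall, the cross-section has 2 separate islands. Total boundary length (outer) = 103.37 mm.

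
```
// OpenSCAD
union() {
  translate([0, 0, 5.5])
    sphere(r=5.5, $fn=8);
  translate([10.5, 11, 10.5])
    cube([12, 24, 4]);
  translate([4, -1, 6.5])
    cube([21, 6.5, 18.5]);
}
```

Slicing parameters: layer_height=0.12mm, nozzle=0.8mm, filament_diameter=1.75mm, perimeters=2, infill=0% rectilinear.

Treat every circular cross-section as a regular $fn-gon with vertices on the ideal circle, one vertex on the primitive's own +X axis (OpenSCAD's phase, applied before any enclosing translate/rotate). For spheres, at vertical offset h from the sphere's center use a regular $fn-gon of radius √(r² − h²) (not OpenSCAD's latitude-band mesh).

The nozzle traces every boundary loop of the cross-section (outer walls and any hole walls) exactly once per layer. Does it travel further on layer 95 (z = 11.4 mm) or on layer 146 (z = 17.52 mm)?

Layer 95 (z = 11.4): the sphere does not reach this height (|z−center|=5.900 > r=5.5); the cube at (10.5, 11) (footprint 12×24) is included at this height (perimeter 72.00 mm); the cube at (4, -1) (footprint 21×6.5) is included at this height (perimeter 55.00 mm); Merging all regions: the 2 present regions are separate (no shared area or edge), so areas and boundary lengths simply add and each stays a separate island — boundary = 127.00 mm. So its perimeter = 127.00 mm. Layer 146 (z = 17.52): the sphere does not reach this height (|z−center|=12.020 > r=5.5); the cube at (10.5, 11) is not intersected at this z (z outside [10.5, 14.5]); the cube at (4, -1) is present — its section is the full 21×6.5 rectangle (perimeter 55.00 mm); Merging all regions: only the 21×6.5 cube at (4, -1) is present, so the union is just that shape — boundary = 55.00 mm. So its perimeter = 55.00 mm. Layer 95 is larger (127.00 vs 55.00 mm).

layer 95 (z = 11.4 mm)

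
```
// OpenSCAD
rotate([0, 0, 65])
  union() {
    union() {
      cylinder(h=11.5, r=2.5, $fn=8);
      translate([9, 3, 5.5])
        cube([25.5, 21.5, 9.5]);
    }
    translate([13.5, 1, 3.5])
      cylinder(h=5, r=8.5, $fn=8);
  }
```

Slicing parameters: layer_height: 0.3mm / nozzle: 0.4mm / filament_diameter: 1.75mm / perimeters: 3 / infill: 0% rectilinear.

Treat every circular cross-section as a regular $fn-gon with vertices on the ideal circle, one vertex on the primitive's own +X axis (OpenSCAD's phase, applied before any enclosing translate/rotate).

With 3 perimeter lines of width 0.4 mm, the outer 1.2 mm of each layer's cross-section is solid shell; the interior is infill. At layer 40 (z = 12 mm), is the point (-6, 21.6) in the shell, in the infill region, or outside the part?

At z = 12 mm: the cylinder is absent (z outside [0, 11.5]); the cube at (9, 3) (footprint 25.5×21.5) is included at this height; Combining (union): only the 25.5×21.5 cube at (9, 3) is present, so the union is just that shape — 1 connected region; the cylinder at (13.5, 1) does not reach this height (z outside [3.5, 8.5]); Merging all regions: only the result so far is present, so the union is just that shape — 1 connected region; (rotated 65° about Z; rotation is an isometry so areas/perimeters/island counts are preserved). Overall, the cross-section is a single solid region. Undo the 65° rotation: the query point maps to (17.041, 14.566) in the un-rotated model frame. The nearest boundary edge runs (9.00, 24.50)→(9.00, 3.00); distance from the point to it = 8.04 mm. The point is inside the cross-section and 8.04 mm from the nearest boundary — more than the 1.2 mm shell width (3 × 0.4), so it's in the infill interior.

infill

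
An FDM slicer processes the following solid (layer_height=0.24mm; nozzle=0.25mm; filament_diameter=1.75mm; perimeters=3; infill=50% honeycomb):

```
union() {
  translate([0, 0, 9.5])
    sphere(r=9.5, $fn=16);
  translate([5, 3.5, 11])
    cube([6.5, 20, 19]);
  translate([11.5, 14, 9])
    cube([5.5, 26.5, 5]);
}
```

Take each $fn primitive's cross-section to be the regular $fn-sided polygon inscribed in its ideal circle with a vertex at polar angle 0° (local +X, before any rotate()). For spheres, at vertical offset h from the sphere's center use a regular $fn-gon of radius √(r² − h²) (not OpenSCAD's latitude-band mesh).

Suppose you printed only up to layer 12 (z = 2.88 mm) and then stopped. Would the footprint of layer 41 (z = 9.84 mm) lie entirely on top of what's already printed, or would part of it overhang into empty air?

part overhangs

Compare the two slices. At z = 2.88: the r=9.5 sphere slices to a regular 16-gon of circumradius 6.814 (√(r²−h²) with h=6.62 from center) (area = (16/2)·6.814²·sin(360°/16) = 142.13 mm²); the cube at (5, 3.5) is not intersected at this z (z outside [11, 30]); the cube at (11.5, 14) does not reach this height (z outside [9, 14]); Taking the union: only the r=9.5 sphere is present, so the union is just that shape — area = 142.13 mm². At z = 9.84: the r=9.5 sphere contributes a regular 16-gon of circumradius √(9.5²−0.34²) = 9.494 (area = (16/2)·9.494²·sin(360°/16) = 275.94 mm²); the cube at (5, 3.5) is not intersected at this z (z outside [11, 30]); the 5.5×26.5 cube at (11.5, 14) contributes its full rectangle (area 145.75 mm²); Combining (union): the 2 present regions are separate (no shared area or edge), so areas and boundary lengths simply add and each stays a separate island — area = 421.69 mm². Checking containment: at z = 9.84 the cross-section extends beyond the z = 2.88 cross-section by about 279.56 mm².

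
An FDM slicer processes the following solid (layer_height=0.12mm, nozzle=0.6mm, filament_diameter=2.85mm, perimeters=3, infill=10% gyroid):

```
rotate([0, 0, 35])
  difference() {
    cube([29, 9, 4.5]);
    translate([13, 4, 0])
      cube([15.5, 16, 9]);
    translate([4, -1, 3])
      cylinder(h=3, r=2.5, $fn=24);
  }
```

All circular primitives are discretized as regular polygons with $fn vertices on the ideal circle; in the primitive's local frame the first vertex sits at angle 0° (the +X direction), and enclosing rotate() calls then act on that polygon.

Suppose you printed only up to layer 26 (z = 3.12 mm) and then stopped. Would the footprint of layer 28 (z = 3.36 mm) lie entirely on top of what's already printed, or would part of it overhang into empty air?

Compare the two slices. At z = 3.12: the 29×9 cube contributes its full rectangle (area 261.00 mm²); the cube at (13, 4) (footprint 15.5×16) is included at this height (area 248.00 mm²); the cylinder at (4, -1): section is a regular 24-gon, circumradius r=2.5 (area = (24/2)·2.500²·sin(360°/24) = 19.41 mm²); Taking the first minus the rest: starting from the 29×9 cube (261.00 mm²), the 15.5×16 cube at (13, 4) partially overlaps it — only the 77.50 mm² overlap (of its 248.00 mm²) is removed, clipping the outline; the r=2.5 cylinder at (4, -1) partially overlaps it — only the 4.87 mm² overlap (of its 19.41 mm²) is removed, clipping the outline — area = 178.63 mm²; (whole slice rotated 35° about Z — lengths, areas and connectivity unchanged). At z = 3.36: the cube is present — its section is the full 29×9 rectangle (area 261.00 mm²); the cube at (13, 4) (footprint 15.5×16) is included at this height (area 248.00 mm²); the r=2.5 cylinder at (4, -1) gives a regular 24-gon of circumradius 2.5 (constant along its height) (area = (24/2)·2.500²·sin(360°/24) = 19.41 mm²); Taking the first minus the rest: starting from the 29×9 cube (261.00 mm²), the 15.5×16 cube at (13, 4) partially overlaps it — only the 77.50 mm² overlap (of its 248.00 mm²) is removed, clipping the outline; the r=2.5 cylinder at (4, -1) partially overlaps it — only the 4.87 mm² overlap (of its 19.41 mm²) is removed, clipping the outline — area = 178.63 mm²; (whole slice rotated 35° about Z — lengths, areas and connectivity unchanged). Checking containment: the cross-section at z = 3.36 is a subset of the cross-section at z = 3.12.

entirely on top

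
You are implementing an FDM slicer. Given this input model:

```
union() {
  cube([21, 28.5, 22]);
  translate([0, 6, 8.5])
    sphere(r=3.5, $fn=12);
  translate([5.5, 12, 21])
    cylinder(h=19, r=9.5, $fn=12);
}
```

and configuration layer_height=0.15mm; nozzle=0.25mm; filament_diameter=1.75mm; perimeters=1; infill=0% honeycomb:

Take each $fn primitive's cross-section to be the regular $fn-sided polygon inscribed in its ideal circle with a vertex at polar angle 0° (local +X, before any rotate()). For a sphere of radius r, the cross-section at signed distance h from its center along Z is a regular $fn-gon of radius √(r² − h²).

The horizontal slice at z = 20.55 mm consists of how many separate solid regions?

At z = 20.55 mm: the cube is present — its section is the full 21×28.5 rectangle; the sphere at (0, 6) is not intersected at this z (|z−center|=12.050 > r=3.5); the cylinder at (5.5, 12) does not reach this height (z outside [21, 40]); Combining (union): only the 21×28.5 cube is present, so the union is just that shape — 1 connected region. The result has 1 disconnected region.

1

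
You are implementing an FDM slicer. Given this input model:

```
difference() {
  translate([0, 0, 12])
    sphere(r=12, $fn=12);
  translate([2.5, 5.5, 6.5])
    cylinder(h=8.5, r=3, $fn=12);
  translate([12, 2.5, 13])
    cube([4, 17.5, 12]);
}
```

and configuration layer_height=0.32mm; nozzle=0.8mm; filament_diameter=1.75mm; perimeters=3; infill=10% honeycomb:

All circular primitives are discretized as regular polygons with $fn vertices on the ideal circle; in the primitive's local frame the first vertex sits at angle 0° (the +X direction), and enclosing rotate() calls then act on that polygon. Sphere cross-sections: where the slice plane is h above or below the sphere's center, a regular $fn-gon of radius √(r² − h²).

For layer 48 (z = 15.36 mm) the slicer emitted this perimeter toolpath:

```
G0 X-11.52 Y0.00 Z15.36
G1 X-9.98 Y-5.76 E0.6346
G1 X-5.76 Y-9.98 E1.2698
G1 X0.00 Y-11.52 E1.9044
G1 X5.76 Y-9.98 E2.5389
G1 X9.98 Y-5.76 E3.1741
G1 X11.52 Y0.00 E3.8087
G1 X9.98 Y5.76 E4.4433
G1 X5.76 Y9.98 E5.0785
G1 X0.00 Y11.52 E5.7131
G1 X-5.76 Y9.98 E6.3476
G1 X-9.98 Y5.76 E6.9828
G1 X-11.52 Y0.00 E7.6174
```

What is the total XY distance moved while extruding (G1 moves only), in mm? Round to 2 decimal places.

71.57 mm

Sum the Euclidean lengths of each G1 segment: total = 71.57 mm.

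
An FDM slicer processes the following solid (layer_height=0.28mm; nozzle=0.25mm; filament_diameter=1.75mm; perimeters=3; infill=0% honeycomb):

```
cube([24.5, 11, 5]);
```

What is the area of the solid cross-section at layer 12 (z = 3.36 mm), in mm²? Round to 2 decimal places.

At z = 3.36 mm: the cube is present — its section is the full 24.5×11 rectangle (area 269.50 mm²). Overall, the cross-section is a single solid region. Net area = 269.50 mm².

269.50 mm²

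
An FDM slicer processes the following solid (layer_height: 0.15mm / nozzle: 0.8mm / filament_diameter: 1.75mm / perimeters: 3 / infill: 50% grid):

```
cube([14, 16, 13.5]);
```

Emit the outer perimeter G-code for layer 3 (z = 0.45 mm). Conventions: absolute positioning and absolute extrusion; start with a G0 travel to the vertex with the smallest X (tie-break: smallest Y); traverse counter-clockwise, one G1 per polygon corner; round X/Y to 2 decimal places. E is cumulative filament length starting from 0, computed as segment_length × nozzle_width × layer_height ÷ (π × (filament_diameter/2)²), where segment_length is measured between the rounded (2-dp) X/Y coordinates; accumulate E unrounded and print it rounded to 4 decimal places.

G0 X0.00 Y0.00 Z0.45
G1 X14.00 Y0.00 E0.6985
G1 X14.00 Y16.00 E1.4967
G1 X0.00 Y16.00 E2.1952
G1 X0.00 Y0.00 E2.9934

At z = 0.45 mm: the 14×16 cube contributes its full rectangle. The outline is a single polygon with 4 vertices. Extrusion per mm of travel: 0.8 × 0.15 / (π × 0.875²) = 0.049890. Accumulating E over each segment gives final E = 2.9934.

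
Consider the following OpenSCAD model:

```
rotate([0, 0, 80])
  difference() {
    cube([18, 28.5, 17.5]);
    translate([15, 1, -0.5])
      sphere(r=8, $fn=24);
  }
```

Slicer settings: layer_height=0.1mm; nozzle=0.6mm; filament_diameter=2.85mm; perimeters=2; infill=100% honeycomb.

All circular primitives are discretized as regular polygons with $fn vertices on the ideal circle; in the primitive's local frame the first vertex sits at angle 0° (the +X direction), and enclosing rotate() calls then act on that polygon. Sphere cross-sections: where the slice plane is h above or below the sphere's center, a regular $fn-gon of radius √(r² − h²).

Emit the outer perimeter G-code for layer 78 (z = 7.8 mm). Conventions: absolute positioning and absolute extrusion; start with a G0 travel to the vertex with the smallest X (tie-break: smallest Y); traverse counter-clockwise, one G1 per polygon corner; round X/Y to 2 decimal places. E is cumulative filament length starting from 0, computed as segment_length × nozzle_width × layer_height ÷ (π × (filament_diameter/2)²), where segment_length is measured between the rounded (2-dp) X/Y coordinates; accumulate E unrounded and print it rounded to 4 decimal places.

At z = 7.8 mm: the cube (footprint 18×28.5) is included at this height; the sphere at (15, 1) does not reach this height (|z−center|=8.300 > r=8); Taking the first minus the rest: none of the subtracted shapes is present at this height, so the 18×28.5 cube is unchanged — 1 connected region; (whole slice rotated 80° about Z — lengths, areas and connectivity unchanged). The outline is a single polygon with 4 vertices. Extrusion per mm of travel: 0.6 × 0.1 / (π × 1.425²) = 0.009405. Accumulating E over each segment gives final E = 0.8748.

G0 X-28.07 Y4.95 Z7.80
G1 X0.00 Y0.00 E0.2681
G1 X3.13 Y17.73 E0.4374
G1 X-24.94 Y22.68 E0.7055
G1 X-28.07 Y4.95 E0.8748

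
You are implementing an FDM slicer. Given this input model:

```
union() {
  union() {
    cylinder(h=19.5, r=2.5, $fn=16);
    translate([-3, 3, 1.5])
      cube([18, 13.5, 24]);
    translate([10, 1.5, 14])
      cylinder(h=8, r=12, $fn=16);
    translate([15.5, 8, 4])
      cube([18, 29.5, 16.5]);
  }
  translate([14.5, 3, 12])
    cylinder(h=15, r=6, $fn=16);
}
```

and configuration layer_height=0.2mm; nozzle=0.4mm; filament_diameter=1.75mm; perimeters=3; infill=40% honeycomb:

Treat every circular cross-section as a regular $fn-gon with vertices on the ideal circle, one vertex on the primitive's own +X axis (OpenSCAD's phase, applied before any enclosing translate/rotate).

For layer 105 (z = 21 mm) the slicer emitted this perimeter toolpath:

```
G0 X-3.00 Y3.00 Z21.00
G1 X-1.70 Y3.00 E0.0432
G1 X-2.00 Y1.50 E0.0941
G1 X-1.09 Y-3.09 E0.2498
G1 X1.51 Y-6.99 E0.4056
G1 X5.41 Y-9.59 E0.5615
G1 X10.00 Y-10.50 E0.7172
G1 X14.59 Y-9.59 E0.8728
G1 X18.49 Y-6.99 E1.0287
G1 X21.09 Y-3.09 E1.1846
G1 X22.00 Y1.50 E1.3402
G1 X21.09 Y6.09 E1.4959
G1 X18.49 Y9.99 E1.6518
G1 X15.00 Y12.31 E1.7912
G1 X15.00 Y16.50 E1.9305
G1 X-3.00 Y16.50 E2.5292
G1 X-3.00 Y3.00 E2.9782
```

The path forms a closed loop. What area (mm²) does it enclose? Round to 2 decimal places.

541.58 mm²

Apply the shoelace formula to the sequence of (X, Y) vertices; enclosed area = 541.58 mm².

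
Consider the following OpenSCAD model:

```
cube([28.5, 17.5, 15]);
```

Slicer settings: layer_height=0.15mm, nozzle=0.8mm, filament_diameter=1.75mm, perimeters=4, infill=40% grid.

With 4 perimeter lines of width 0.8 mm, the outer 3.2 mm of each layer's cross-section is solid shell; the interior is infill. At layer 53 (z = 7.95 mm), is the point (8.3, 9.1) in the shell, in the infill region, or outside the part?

infill

At z = 7.95 mm: the cube is present — its section is the full 28.5×17.5 rectangle. Overall, the cross-section is a single solid region. The nearest boundary edge runs (0.00, 17.50)→(0.00, 0.00); distance from the point to it = 8.30 mm. The point is inside the cross-section and 8.30 mm from the nearest boundary — more than the 3.2 mm shell width (4 × 0.8), so it's in the infill interior.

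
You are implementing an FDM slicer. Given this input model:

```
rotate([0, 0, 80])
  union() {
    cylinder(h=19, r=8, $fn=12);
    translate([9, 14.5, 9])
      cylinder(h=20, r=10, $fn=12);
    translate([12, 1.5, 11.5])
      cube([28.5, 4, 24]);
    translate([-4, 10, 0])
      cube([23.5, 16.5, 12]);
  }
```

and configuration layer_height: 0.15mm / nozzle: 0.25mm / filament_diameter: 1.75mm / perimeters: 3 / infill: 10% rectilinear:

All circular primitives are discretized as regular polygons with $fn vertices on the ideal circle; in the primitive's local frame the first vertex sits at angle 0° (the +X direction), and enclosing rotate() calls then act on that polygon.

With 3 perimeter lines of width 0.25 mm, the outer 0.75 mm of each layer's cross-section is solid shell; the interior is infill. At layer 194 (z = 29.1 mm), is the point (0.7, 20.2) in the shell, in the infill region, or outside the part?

At z = 29.1 mm: the cylinder is not intersected at this z (z outside [0, 19]); the cylinder at (9, 14.5) is not intersected at this z (z outside [9, 29]); the 28.5×4 cube at (12, 1.5) contributes its full rectangle; the cube at (-4, 10) is not intersected at this z (z outside [0, 12]); Combining (union): only the 28.5×4 cube at (12, 1.5) is present, so the union is just that shape — 1 connected region; (rotated 80° about Z; rotation is an isometry so areas/perimeters/island counts are preserved). Overall, the cross-section is a single solid region. Undo the 80° rotation: the query point maps to (20.015, 2.818) in the un-rotated model frame. The nearest boundary edge runs (12.00, 1.50)→(40.50, 1.50); distance from the point to it = 1.32 mm. The point is inside the cross-section and 1.32 mm from the nearest boundary — more than the 0.75 mm shell width (3 × 0.25), so it's in the infill interior.

infill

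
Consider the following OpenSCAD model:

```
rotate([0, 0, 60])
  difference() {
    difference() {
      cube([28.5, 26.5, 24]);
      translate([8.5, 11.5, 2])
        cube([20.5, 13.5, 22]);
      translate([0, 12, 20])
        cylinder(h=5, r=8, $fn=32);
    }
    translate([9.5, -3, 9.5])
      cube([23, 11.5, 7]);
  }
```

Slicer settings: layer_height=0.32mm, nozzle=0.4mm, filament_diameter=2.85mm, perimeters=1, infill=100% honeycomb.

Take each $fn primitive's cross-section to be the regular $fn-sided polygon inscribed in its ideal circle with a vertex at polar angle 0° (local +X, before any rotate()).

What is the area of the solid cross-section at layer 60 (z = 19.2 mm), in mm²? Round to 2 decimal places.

485.25 mm²

At z = 19.2 mm: the cube (footprint 28.5×26.5) is included at this height (area 755.25 mm²); the 20.5×13.5 cube at (8.5, 11.5) contributes its full rectangle (area 276.75 mm²); the cylinder at (0, 12) does not reach this height (z outside [20, 25]); Subtracting the remaining from the first: starting from the 28.5×26.5 cube (755.25 mm²), the 20.5×13.5 cube at (8.5, 11.5) partially overlaps it — only the 270.00 mm² overlap (of its 276.75 mm²) is removed, clipping the outline — area = 485.25 mm²; the cube at (9.5, -3) is absent (z outside [9.5, 16.5]); Taking the first minus the rest: none of the subtracted shapes is present at this height, so that combined region is unchanged — area = 485.25 mm²; (rotated 60° about Z; rotation is an isometry so areas/perimeters/island counts are preserved). Overall, the cross-section is a single solid region. Net area = 485.25 mm².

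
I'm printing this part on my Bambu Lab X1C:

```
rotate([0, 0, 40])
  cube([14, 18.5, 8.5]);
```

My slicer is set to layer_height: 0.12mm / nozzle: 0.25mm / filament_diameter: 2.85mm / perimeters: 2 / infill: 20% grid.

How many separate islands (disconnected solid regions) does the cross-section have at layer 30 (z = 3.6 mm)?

At z = 3.6 mm: the cube is present — its section is the full 14×18.5 rectangle; (whole slice rotated 40° about Z — lengths, areas and connectivity unchanged). Overall, the cross-section is a single solid region. Island count = 1.

1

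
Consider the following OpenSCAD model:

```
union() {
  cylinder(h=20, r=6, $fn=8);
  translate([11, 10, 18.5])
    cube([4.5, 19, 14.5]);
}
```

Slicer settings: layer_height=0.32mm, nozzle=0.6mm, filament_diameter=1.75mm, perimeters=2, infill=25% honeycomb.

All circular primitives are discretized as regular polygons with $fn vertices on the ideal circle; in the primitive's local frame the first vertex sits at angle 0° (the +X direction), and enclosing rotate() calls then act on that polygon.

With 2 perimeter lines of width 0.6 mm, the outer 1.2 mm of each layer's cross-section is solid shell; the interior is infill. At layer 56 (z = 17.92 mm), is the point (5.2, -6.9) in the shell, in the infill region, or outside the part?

outside

At z = 17.92 mm: the r=6 cylinder gives a regular 8-gon of circumradius 6 (constant along its height); the cube at (11, 10) is absent (z outside [18.5, 33]); Combining (union): only the r=6 cylinder is present, so the union is just that shape — 1 connected region. Overall, the cross-section is a single solid region. The nearest boundary edge runs (-0.00, -6.00)→(4.24, -4.24); distance from the point to it = 2.82 mm. The point is not inside any of the regions above, so it lies outside the cross-section (2.82 mm from the nearest boundary).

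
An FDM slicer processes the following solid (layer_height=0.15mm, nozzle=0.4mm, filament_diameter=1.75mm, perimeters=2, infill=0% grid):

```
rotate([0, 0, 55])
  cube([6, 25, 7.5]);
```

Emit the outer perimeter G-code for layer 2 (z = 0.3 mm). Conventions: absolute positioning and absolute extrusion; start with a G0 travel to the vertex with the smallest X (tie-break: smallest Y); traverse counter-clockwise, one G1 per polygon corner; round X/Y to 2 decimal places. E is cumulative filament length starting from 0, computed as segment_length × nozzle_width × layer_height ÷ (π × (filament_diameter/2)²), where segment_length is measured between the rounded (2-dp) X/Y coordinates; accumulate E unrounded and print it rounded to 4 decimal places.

At z = 0.3 mm: the cube (footprint 6×25) is included at this height; (whole slice rotated 55° about Z — lengths, areas and connectivity unchanged). The outline is a single polygon with 4 vertices. Extrusion per mm of travel: 0.4 × 0.15 / (π × 0.875²) = 0.024945. Accumulating E over each segment gives final E = 1.5464.

G0 X-20.48 Y14.34 Z0.30
G1 X0.00 Y0.00 E0.6237
G1 X3.44 Y4.91 E0.7732
G1 X-17.04 Y19.25 E1.3969
G1 X-20.48 Y14.34 E1.5464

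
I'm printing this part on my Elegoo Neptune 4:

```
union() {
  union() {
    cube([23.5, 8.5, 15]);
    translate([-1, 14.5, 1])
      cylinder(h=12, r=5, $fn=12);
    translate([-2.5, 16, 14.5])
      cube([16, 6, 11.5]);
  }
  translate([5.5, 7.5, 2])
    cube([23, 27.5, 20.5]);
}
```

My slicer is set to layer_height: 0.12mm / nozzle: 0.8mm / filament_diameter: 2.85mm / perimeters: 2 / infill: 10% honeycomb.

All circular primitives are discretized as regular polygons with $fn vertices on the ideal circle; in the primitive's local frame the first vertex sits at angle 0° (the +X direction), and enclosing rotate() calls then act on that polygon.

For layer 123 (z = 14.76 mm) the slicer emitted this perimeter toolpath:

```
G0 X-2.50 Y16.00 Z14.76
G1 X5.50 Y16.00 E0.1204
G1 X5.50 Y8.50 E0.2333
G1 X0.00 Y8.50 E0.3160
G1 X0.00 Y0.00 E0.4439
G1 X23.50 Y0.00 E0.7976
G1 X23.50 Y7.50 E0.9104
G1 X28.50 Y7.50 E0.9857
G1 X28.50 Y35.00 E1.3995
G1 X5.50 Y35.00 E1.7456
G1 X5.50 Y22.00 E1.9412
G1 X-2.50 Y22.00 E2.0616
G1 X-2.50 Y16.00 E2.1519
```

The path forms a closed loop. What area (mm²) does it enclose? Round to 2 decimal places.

862.25 mm²

Apply the shoelace formula to the sequence of (X, Y) vertices; enclosed area = 862.25 mm².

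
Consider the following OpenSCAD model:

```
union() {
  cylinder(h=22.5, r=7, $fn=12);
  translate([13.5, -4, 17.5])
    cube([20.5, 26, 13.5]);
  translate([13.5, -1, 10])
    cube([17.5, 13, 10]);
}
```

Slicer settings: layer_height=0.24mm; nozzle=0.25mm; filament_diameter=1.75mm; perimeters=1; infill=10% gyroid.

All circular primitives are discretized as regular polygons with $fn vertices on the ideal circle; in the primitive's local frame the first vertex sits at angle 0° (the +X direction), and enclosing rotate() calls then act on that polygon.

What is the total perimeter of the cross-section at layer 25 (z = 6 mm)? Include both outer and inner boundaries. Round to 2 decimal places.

At z = 6 mm: the r=7 cylinder gives a regular 12-gon of circumradius 7 (constant along its height) (perimeter = 2·12·7.000·sin(180°/12) = 43.48 mm); the cube at (13.5, -4) is not intersected at this z (z outside [17.5, 31]); the cube at (13.5, -1) is absent (z outside [10, 20]); Combining (union): only the r=7 cylinder is present, so the union is just that shape — boundary = 43.48 mm. Overall, the cross-section is a single solid region. Total boundary length (outer) = 43.48 mm.

43.48 mm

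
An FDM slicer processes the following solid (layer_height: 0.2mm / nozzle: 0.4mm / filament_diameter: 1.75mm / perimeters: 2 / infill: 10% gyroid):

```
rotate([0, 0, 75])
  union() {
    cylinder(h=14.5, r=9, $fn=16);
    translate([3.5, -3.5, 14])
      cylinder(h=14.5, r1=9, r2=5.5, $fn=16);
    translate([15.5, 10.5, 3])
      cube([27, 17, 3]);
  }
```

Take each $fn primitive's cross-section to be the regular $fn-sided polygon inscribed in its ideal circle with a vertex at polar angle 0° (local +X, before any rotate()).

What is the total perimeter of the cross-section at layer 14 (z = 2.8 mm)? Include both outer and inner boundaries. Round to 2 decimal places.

At z = 2.8 mm: the r=9 cylinder contributes a regular 16-gon of circumradius 9 (perimeter = 2·16·9.000·sin(180°/16) = 56.19 mm); the cone at (3.5, -3.5) does not reach this height (z outside [14, 28.5]); the cube at (15.5, 10.5) is not intersected at this z (z outside [3, 6]); Taking the union: only the r=9 cylinder is present, so the union is just that shape — boundary = 56.19 mm; (whole slice rotated 75° about Z — lengths, areas and connectivity unchanged). Overall, the cross-section is a single solid region. Total boundary length (outer) = 56.19 mm.

56.19 mm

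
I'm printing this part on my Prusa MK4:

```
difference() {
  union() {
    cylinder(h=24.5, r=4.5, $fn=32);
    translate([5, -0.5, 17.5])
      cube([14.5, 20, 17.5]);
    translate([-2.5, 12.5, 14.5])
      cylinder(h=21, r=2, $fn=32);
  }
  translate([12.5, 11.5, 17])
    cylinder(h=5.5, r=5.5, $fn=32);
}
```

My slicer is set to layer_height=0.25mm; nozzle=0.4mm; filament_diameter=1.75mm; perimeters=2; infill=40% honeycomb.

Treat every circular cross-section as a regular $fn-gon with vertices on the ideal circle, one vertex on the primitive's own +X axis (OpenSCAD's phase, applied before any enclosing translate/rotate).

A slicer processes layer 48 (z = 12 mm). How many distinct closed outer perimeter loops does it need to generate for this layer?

At z = 12 mm: the cylinder: section is a regular 32-gon, circumradius r=4.5; the cube at (5, -0.5) does not reach this height (z outside [17.5, 35]); the cylinder at (-2.5, 12.5) does not reach this height (z outside [14.5, 35.5]); Taking the union: only the r=4.5 cylinder is present, so the union is just that shape — 1 connected region; the cylinder at (12.5, 11.5) is not intersected at this z (z outside [17, 22.5]); Subtracting the remaining from the first: none of the subtracted shapes is present at this height, so the result so far is unchanged — 1 connected region. The result has 1 disconnected region.

1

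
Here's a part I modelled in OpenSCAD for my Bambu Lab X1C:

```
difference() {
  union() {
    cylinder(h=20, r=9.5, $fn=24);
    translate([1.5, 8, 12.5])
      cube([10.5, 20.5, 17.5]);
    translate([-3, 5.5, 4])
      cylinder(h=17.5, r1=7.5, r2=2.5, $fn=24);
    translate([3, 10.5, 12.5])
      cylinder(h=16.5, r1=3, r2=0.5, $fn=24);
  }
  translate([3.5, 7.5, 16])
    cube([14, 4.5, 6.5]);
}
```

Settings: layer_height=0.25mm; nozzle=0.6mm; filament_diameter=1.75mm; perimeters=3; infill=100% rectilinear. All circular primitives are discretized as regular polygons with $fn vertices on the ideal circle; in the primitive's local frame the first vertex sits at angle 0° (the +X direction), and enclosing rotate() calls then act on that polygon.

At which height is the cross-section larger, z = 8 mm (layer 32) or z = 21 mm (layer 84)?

Layer 32 (z = 8): the r=9.5 cylinder gives a regular 24-gon of circumradius 9.5 (constant along its height) (area = (24/2)·9.500²·sin(360°/24) = 280.30 mm²); the cube at (1.5, 8) is not intersected at this z (z outside [12.5, 30]); the cone at (-3, 5.5) contributes a regular 24-gon of circumradius 6.357 (interpolated between r1=7.5 and r2=2.5 at t=0.229) (area = (24/2)·6.357²·sin(360°/24) = 125.52 mm²); the cone at (3, 10.5) is not intersected at this z (z outside [12.5, 29]); Taking the union: the regions partially overlap — summed areas 405.82 mm² minus the doubly-counted overlap 93.29 mm² gives 312.53 mm² — area = 312.53 mm²; the cube at (3.5, 7.5) is not intersected at this z (z outside [16, 22.5]); After the difference (first − rest): none of the subtracted shapes is present at this height, so that combined region is unchanged — area = 312.53 mm². So its area = 312.53 mm². Layer 84 (z = 21): the cylinder does not reach this height (z outside [0, 20]); the 10.5×20.5 cube at (1.5, 8) contributes its full rectangle (area 215.25 mm²); the cone at (-3, 5.5) contributes a regular 24-gon of circumradius 2.643 (interpolated between r1=7.5 and r2=2.5 at t=0.971) (area = (24/2)·2.643²·sin(360°/24) = 21.69 mm²); the cone at (3, 10.5) contributes a regular 24-gon of circumradius 1.712 (interpolated between r1=3 and r2=0.5 at t=0.515) (area = (24/2)·1.712²·sin(360°/24) = 9.10 mm²); Merging all regions: the regions partially overlap — summed areas 246.05 mm² minus the doubly-counted overlap 8.89 mm² gives 237.16 mm² — area = 237.16 mm²; the 14×4.5 cube at (3.5, 7.5) contributes its full rectangle (area 63.00 mm²); Taking the first minus the rest: starting from that combined region (237.16 mm²), the 14×4.5 cube at (3.5, 7.5) partially overlaps it — only the 34.00 mm² overlap (of its 63.00 mm²) is removed, clipping the outline — area = 203.16 mm². So its area = 203.16 mm². Layer 32 is larger (312.53 vs 203.16 mm²).

layer 32 (z = 8 mm)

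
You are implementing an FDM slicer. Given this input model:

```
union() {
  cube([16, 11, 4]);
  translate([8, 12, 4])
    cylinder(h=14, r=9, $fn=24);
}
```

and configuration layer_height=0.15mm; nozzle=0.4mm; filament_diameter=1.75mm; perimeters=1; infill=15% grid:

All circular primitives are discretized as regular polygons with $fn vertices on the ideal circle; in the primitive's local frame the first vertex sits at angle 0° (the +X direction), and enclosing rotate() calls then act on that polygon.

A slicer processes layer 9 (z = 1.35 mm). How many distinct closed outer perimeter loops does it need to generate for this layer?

At z = 1.35 mm: the 16×11 cube contributes its full rectangle; the cylinder at (8, 12) does not reach this height (z outside [4, 18]); Merging all regions: only the 16×11 cube is present, so the union is just that shape — 1 connected region. The result has 1 disconnected region.

1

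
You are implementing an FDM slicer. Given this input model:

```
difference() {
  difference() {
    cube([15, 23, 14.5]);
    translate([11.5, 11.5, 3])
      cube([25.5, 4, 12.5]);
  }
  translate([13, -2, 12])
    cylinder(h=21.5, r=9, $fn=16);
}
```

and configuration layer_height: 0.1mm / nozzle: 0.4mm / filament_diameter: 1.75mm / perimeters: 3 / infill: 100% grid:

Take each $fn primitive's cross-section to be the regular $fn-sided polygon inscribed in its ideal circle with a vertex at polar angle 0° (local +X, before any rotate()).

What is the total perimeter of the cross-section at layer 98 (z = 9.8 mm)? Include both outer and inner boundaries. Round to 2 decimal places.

83.00 mm

At z = 9.8 mm: the 15×23 cube contributes its full rectangle (perimeter 76.00 mm); the cube at (11.5, 11.5) (footprint 25.5×4) is included at this height (perimeter 59.00 mm); Subtracting the remaining from the first: starting from the 15×23 cube, the 25.5×4 cube at (11.5, 11.5) partially overlaps it — only the 14.00 mm² overlap (of its 102.00 mm²) is removed, clipping the outline — boundary = 83.00 mm; the cylinder at (13, -2) is absent (z outside [12, 33.5]); After the difference (first − rest): none of the subtracted shapes is present at this height, so that combined region is unchanged — boundary = 83.00 mm. Overall, the cross-section is a single solid region. Total boundary length (outer) = 83.00 mm.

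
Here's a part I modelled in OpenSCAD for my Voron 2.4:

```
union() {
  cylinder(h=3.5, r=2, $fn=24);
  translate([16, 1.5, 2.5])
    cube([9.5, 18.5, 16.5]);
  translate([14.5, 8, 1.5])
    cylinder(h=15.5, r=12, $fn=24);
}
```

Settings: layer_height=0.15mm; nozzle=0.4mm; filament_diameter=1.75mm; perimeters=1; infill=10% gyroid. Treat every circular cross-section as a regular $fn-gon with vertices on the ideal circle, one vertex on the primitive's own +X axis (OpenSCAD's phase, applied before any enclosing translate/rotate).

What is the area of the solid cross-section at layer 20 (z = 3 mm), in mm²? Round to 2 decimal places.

At z = 3 mm: the r=2 cylinder contributes a regular 24-gon of circumradius 2 (area = (24/2)·2.000²·sin(360°/24) = 12.42 mm²); the cube at (16, 1.5) (footprint 9.5×18.5) is included at this height (area 175.75 mm²); the cylinder at (14.5, 8): section is a regular 24-gon, circumradius r=12 (area = (24/2)·12.000²·sin(360°/24) = 447.24 mm²); Merging all regions: the regions partially overlap — summed areas 635.41 mm² minus the doubly-counted overlap 151.97 mm² gives 483.44 mm² — area = 483.44 mm². Overall, the cross-section has 2 separate islands. Net area = 483.44 mm².

483.44 mm²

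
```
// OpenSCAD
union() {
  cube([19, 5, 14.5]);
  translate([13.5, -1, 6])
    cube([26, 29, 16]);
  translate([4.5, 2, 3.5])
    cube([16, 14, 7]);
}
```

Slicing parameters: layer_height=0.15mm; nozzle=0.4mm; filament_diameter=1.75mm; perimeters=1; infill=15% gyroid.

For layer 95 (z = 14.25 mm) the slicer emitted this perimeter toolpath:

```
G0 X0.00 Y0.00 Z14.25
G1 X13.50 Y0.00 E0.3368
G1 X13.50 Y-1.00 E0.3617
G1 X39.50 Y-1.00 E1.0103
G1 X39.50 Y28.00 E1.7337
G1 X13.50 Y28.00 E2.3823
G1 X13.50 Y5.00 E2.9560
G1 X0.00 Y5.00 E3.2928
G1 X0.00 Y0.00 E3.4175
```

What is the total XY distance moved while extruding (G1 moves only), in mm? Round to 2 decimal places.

137.00 mm

Sum the Euclidean lengths of each G1 segment: total = 137.00 mm.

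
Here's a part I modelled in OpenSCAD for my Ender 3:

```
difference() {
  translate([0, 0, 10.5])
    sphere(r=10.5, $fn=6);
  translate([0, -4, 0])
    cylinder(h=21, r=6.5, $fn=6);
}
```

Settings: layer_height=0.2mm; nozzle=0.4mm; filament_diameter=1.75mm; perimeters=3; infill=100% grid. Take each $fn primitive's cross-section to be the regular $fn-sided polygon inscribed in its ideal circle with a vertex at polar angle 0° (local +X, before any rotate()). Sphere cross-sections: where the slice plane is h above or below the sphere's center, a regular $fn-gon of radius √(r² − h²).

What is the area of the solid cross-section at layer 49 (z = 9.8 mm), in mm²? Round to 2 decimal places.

179.19 mm²

At z = 9.8 mm: the r=10.5 sphere slices to a regular 6-gon of circumradius 10.477 (√(r²−h²) with h=0.7 from center) (area = (6/2)·10.477²·sin(360°/6) = 285.16 mm²); the r=6.5 cylinder at (0, -4) contributes a regular 6-gon of circumradius 6.5 (area = (6/2)·6.500²·sin(360°/6) = 109.77 mm²); Subtracting the remaining from the first: starting from the r=10.5 sphere (285.16 mm²), the r=6.5 cylinder at (0, -4) partially overlaps it — only the 105.98 mm² overlap (of its 109.77 mm²) is removed, clipping the outline — area = 179.19 mm². Overall, the cross-section is a single solid region. Net area = 179.19 mm².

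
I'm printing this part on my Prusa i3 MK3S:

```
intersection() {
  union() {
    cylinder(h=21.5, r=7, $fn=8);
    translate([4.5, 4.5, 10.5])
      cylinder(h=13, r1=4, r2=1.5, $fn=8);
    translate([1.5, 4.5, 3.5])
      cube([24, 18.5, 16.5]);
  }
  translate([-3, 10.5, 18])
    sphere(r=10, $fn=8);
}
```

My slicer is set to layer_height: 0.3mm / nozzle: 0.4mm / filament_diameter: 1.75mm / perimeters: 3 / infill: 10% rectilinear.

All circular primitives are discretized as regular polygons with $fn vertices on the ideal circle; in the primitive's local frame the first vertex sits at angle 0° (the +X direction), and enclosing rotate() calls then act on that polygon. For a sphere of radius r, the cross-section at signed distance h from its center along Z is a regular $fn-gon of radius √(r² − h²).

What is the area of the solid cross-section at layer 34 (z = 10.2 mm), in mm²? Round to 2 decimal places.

At z = 10.2 mm: the r=7 cylinder contributes a regular 8-gon of circumradius 7 (area = (8/2)·7.000²·sin(360°/8) = 138.59 mm²); the cone at (4.5, 4.5) is absent (z outside [10.5, 23.5]); the cube at (1.5, 4.5) (footprint 24×18.5) is included at this height (area 444.00 mm²); Taking the union: the regions partially overlap — summed areas 582.59 mm² minus the doubly-counted overlap 4.06 mm² gives 578.53 mm² — area = 578.53 mm²; the r=10 sphere at (-3, 10.5) contributes a regular 8-gon of circumradius √(10²−7.8²) = 6.258 (area = (8/2)·6.258²·sin(360°/8) = 110.76 mm²); Keeping only the common overlap: the r=10 sphere at (-3, 10.5) partially overlaps that combined region; clipping to the common part keeps 14.73 mm² — area = 14.73 mm². Overall, the cross-section is a single solid region. Net area = 14.73 mm².

14.73 mm²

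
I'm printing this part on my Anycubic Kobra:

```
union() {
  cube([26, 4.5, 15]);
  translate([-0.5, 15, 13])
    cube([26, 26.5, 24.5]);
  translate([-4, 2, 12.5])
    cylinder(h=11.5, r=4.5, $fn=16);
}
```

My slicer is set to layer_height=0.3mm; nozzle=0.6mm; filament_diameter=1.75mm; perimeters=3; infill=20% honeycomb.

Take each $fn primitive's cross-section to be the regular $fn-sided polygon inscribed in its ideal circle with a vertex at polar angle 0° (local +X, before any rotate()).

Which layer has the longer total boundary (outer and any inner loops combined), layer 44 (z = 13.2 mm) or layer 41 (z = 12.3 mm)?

layer 44 (z = 13.2 mm)

Layer 44 (z = 13.2): the cube is present — its section is the full 26×4.5 rectangle (perimeter 61.00 mm); the 26×26.5 cube at (-0.5, 15) contributes its full rectangle (perimeter 105.00 mm); the r=4.5 cylinder at (-4, 2) gives a regular 16-gon of circumradius 4.5 (constant along its height) (perimeter = 2·16·4.500·sin(180°/16) = 28.09 mm); Taking the union: the regions partially overlap (shared area 1.17 mm²), so the edge portions inside another operand are dropped and the merged outline is re-measured after clipping — boundary = 186.10 mm. So its perimeter = 186.10 mm. Layer 41 (z = 12.3): the cube is present — its section is the full 26×4.5 rectangle (perimeter 61.00 mm); the cube at (-0.5, 15) is absent (z outside [13, 37.5]); the cylinder at (-4, 2) does not reach this height (z outside [12.5, 24]); Taking the union: only the 26×4.5 cube is present, so the union is just that shape — boundary = 61.00 mm. So its perimeter = 61.00 mm. Layer 44 is larger (186.10 vs 61.00 mm).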